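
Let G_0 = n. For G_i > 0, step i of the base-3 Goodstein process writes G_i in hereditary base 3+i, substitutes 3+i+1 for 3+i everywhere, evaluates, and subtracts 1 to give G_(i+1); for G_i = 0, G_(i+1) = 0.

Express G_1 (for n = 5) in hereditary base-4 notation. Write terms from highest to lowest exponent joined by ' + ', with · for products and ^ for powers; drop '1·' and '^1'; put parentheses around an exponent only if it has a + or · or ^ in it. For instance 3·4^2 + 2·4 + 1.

G_0 = 5. HB_3(5) = 3 + 2. Bump = 6. G_1 = 5.
G_1 = 5. HB_4(5) = 4 + 1. Bump = 6. G_2 = 5.

4 + 1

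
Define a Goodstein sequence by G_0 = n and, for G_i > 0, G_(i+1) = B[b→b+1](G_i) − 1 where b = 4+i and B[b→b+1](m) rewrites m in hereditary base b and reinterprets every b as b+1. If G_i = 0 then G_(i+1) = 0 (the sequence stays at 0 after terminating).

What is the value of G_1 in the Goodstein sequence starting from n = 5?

5

i=0: 5 = 4 + 1 (b=4); 4→5: 5 + 1 = 6; 6−1 = 5
i=1: 5 = 5 (b=5); 5→6: 6 = 6; 6−1 = 5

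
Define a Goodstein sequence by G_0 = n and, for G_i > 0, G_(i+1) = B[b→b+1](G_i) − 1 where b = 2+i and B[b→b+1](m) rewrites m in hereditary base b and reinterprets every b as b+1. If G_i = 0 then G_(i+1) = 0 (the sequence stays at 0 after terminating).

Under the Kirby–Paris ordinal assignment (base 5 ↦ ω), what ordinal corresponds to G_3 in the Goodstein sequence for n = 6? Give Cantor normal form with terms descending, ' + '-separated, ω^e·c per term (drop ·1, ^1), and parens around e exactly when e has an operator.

ω^ω

base 2: 6 = 2^2 + 2; at 3: 3^3 + 3 = 30; next = 29
base 3: 29 = 3^3 + 2; at 4: 4^4 + 2 = 258; next = 257
base 4: 257 = 4^4 + 1; at 5: 5^5 + 1 = 3126; next = 3125
base 5: 3125 = 5^5; at 6: 6^6 = 46656; next = 46655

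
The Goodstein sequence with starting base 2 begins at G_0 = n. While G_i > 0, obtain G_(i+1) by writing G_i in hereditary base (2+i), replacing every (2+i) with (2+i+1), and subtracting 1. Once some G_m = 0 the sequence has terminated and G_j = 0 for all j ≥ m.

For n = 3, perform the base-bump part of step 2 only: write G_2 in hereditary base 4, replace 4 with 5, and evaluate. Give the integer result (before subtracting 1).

3

G_0 = 3. HB_2(3) = 2 + 1. Bump = 4. G_1 = 3.
G_1 = 3. HB_3(3) = 3. Bump = 4. G_2 = 3.
G_2 = 3. HB_4(3) = 3. Bump = 3. G_3 = 2.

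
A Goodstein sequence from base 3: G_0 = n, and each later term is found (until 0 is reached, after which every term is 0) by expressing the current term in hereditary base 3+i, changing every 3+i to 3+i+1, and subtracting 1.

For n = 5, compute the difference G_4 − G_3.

-1

(0) 5|_3 = 3 + 2 ↦ 4 + 2|_4 = 6 ⇒ 5
(1) 5|_4 = 4 + 1 ↦ 5 + 1|_5 = 6 ⇒ 5
(2) 5|_5 = 5 ↦ 6|_6 = 6 ⇒ 5
(3) 5|_6 = 5 ↦ 5|_7 = 5 ⇒ 4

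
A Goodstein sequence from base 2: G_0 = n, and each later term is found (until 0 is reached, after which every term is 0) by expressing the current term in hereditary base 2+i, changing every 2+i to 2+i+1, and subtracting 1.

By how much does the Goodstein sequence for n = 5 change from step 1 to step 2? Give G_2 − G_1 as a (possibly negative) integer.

228

[0] 5 ≡ 2^2 + 1 (base 2). Lift 3: 28. −1: 27.
[1] 27 ≡ 3^3 (base 3). Lift 4: 256. −1: 255.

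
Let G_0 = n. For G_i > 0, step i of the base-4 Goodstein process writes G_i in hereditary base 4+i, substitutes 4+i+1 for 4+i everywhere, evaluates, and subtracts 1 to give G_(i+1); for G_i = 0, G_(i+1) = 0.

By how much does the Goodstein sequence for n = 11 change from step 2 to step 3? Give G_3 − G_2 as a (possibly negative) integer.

step 0: 11 = 2·4 + 3; sub 5 for 4: 2·5 + 3; = 13; G_1 = 13−1 = 12
step 1: 12 = 2·5 + 2; sub 6 for 5: 2·6 + 2; = 14; G_2 = 14−1 = 13
step 2: 13 = 2·6 + 1; sub 7 for 6: 2·7 + 1; = 15; G_3 = 15−1 = 14

1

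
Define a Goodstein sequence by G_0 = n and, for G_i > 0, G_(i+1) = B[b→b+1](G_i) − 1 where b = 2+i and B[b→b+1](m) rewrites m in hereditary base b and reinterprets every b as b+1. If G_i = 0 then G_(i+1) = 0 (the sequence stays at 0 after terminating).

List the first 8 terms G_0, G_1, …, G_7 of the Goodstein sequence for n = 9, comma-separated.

base 2: 9 = 2^(2 + 1) + 1; at 3: 3^(3 + 1) + 1 = 82; next = 81
base 3: 81 = 3^(3 + 1); at 4: 4^(4 + 1) = 1024; next = 1023
base 4: 1023 = 3·4^4 + 3·4^3 + 3·4^2 + 3·4 + 3; at 5: 3·5^5 + 3·5^3 + 3·5^2 + 3·5 + 3 = 9843; next = 9842
base 5: 9842 = 3·5^5 + 3·5^3 + 3·5^2 + 3·5 + 2; at 6: 3·6^6 + 3·6^3 + 3·6^2 + 3·6 + 2 = 140744; next = 140743
base 6: 140743 = 3·6^6 + 3·6^3 + 3·6^2 + 3·6 + 1; at 7: 3·7^7 + 3·7^3 + 3·7^2 + 3·7 + 1 = 2471827; next = 2471826
base 7: 2471826 = 3·7^7 + 3·7^3 + 3·7^2 + 3·7; at 8: 3·8^8 + 3·8^3 + 3·8^2 + 3·8 = 50333400; next = 50333399
base 8: 50333399 = 3·8^8 + 3·8^3 + 3·8^2 + 2·8 + 7; at 9: 3·9^9 + 3·9^3 + 3·9^2 + 2·9 + 7 = 1162263922; next = 1162263921

9, 81, 1023, 9842, 140743, 2471826, 50333399, 1162263921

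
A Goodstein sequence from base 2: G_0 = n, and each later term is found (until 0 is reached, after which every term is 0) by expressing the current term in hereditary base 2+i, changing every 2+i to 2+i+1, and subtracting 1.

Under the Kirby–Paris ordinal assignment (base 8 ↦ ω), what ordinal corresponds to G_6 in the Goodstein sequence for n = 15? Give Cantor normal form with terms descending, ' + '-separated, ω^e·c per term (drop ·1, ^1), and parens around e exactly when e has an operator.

i=0: 15 = 2^(2 + 1) + 2^2 + 2 + 1 (b=2); 2→3: 3^(3 + 1) + 3^3 + 3 + 1 = 112; 112−1 = 111
i=1: 111 = 3^(3 + 1) + 3^3 + 3 (b=3); 3→4: 4^(4 + 1) + 4^4 + 4 = 1284; 1284−1 = 1283
i=2: 1283 = 4^(4 + 1) + 4^4 + 3 (b=4); 4→5: 5^(5 + 1) + 5^5 + 3 = 18753; 18753−1 = 18752
i=3: 18752 = 5^(5 + 1) + 5^5 + 2 (b=5); 5→6: 6^(6 + 1) + 6^6 + 2 = 326594; 326594−1 = 326593
i=4: 326593 = 6^(6 + 1) + 6^6 + 1 (b=6); 6→7: 7^(7 + 1) + 7^7 + 1 = 6588345; 6588345−1 = 6588344
i=5: 6588344 = 7^(7 + 1) + 7^7 (b=7); 7→8: 8^(8 + 1) + 8^8 = 150994944; 150994944−1 = 150994943
i=6: 150994943 = 8^(8 + 1) + 7·8^7 + 7·8^6 + 7·8^5 + 7·8^4 + 7·8^3 + 7·8^2 + 7·8 + 7 (b=8); 8→9: 9^(9 + 1) + 7·9^7 + 7·9^6 + 7·9^5 + 7·9^4 + 7·9^3 + 7·9^2 + 7·9 + 7 = 3524450281; 3524450281−1 = 3524450280

ω^(ω + 1) + ω^7·7 + ω^6·7 + ω^5·7 + ω^4·7 + ω^3·7 + ω^2·7 + ω·7 + 7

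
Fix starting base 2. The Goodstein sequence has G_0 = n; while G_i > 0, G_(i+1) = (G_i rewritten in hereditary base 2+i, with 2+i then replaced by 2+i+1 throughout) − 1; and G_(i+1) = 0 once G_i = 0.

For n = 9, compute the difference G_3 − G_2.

G_0 = 9. HB_2(9) = 2^(2 + 1) + 1. Bump = 82. G_1 = 81.
G_1 = 81. HB_3(81) = 3^(3 + 1). Bump = 1024. G_2 = 1023.
G_2 = 1023. HB_4(1023) = 3·4^4 + 3·4^3 + 3·4^2 + 3·4 + 3. Bump = 9843. G_3 = 9842.

8819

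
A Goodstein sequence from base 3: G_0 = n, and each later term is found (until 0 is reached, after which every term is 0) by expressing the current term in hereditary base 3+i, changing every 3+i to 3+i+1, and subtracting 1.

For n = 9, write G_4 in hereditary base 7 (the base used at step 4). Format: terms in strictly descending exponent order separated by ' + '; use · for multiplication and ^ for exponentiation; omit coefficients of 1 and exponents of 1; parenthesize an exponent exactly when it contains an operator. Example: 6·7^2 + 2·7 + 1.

G_0 = 9. HB_3(9) = 3^2. Bump = 16. G_1 = 15.
G_1 = 15. HB_4(15) = 3·4 + 3. Bump = 18. G_2 = 17.
G_2 = 17. HB_5(17) = 3·5 + 2. Bump = 20. G_3 = 19.
G_3 = 19. HB_6(19) = 3·6 + 1. Bump = 22. G_4 = 21.

3·7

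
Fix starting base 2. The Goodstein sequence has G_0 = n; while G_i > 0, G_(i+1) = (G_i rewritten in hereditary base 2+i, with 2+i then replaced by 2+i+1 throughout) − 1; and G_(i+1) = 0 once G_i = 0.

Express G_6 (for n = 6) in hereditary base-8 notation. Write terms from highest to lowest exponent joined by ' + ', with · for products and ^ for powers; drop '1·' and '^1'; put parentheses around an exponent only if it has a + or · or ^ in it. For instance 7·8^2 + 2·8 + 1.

base 2: 6 = 2^2 + 2; at 3: 3^3 + 3 = 30; next = 29
base 3: 29 = 3^3 + 2; at 4: 4^4 + 2 = 258; next = 257
base 4: 257 = 4^4 + 1; at 5: 5^5 + 1 = 3126; next = 3125
base 5: 3125 = 5^5; at 6: 6^6 = 46656; next = 46655
base 6: 46655 = 5·6^5 + 5·6^4 + 5·6^3 + 5·6^2 + 5·6 + 5; at 7: 5·7^5 + 5·7^4 + 5·7^3 + 5·7^2 + 5·7 + 5 = 98040; next = 98039
base 7: 98039 = 5·7^5 + 5·7^4 + 5·7^3 + 5·7^2 + 5·7 + 4; at 8: 5·8^5 + 5·8^4 + 5·8^3 + 5·8^2 + 5·8 + 4 = 187244; next = 187243
base 8: 187243 = 5·8^5 + 5·8^4 + 5·8^3 + 5·8^2 + 5·8 + 3; at 9: 5·9^5 + 5·9^4 + 5·9^3 + 5·9^2 + 5·9 + 3 = 332148; next = 332147

5·8^5 + 5·8^4 + 5·8^3 + 5·8^2 + 5·8 + 3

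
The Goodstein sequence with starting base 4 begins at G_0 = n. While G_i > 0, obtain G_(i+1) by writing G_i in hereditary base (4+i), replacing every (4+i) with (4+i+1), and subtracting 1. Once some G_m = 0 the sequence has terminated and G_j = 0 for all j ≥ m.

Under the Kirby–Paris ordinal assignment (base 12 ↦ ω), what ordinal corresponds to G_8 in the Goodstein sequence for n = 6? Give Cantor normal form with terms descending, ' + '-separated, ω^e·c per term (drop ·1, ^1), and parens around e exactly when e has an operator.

(0) 6|_4 = 4 + 2 ↦ 5 + 2|_5 = 7 ⇒ 6
(1) 6|_5 = 5 + 1 ↦ 6 + 1|_6 = 7 ⇒ 6
(2) 6|_6 = 6 ↦ 7|_7 = 7 ⇒ 6
(3) 6|_7 = 6 ↦ 6|_8 = 6 ⇒ 5
(4) 5|_8 = 5 ↦ 5|_9 = 5 ⇒ 4
(5) 4|_9 = 4 ↦ 4|_10 = 4 ⇒ 3
(6) 3|_10 = 3 ↦ 3|_11 = 3 ⇒ 2
(7) 2|_11 = 2 ↦ 2|_12 = 2 ⇒ 1
(8) 1|_12 = 1 ↦ 1|_13 = 1 ⇒ 0

1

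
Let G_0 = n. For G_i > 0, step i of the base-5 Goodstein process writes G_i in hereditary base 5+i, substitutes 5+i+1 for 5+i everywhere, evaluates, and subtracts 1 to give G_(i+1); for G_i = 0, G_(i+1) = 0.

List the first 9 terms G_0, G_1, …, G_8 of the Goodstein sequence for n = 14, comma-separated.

step 0: 14 = 2·5 + 4; sub 6 for 5: 2·6 + 4; = 16; G_1 = 16−1 = 15
step 1: 15 = 2·6 + 3; sub 7 for 6: 2·7 + 3; = 17; G_2 = 17−1 = 16
step 2: 16 = 2·7 + 2; sub 8 for 7: 2·8 + 2; = 18; G_3 = 18−1 = 17
step 3: 17 = 2·8 + 1; sub 9 for 8: 2·9 + 1; = 19; G_4 = 19−1 = 18
step 4: 18 = 2·9; sub 10 for 9: 2·10; = 20; G_5 = 20−1 = 19
step 5: 19 = 10 + 9; sub 11 for 10: 11 + 9; = 20; G_6 = 20−1 = 19
step 6: 19 = 11 + 8; sub 12 for 11: 12 + 8; = 20; G_7 = 20−1 = 19
step 7: 19 = 12 + 7; sub 13 for 12: 13 + 7; = 20; G_8 = 20−1 = 19

14, 15, 16, 17, 18, 19, 19, 19, 19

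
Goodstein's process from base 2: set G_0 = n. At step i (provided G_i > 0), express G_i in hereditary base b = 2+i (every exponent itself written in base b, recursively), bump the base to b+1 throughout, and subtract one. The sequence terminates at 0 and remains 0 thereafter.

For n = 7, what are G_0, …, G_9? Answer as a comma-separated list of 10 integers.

step 0: 7 = 2^2 + 2 + 1; sub 3 for 2: 3^3 + 3 + 1; = 31; G_1 = 31−1 = 30
step 1: 30 = 3^3 + 3; sub 4 for 3: 4^4 + 4; = 260; G_2 = 260−1 = 259
step 2: 259 = 4^4 + 3; sub 5 for 4: 5^5 + 3; = 3128; G_3 = 3128−1 = 3127
step 3: 3127 = 5^5 + 2; sub 6 for 5: 6^6 + 2; = 46658; G_4 = 46658−1 = 46657
step 4: 46657 = 6^6 + 1; sub 7 for 6: 7^7 + 1; = 823544; G_5 = 823544−1 = 823543
step 5: 823543 = 7^7; sub 8 for 7: 8^8; = 16777216; G_6 = 16777216−1 = 16777215
step 6: 16777215 = 7·8^7 + 7·8^6 + 7·8^5 + 7·8^4 + 7·8^3 + 7·8^2 + 7·8 + 7; sub 9 for 8: 7·9^7 + 7·9^6 + 7·9^5 + 7·9^4 + 7·9^3 + 7·9^2 + 7·9 + 7; = 37665880; G_7 = 37665880−1 = 37665879
step 7: 37665879 = 7·9^7 + 7·9^6 + 7·9^5 + 7·9^4 + 7·9^3 + 7·9^2 + 7·9 + 6; sub 10 for 9: 7·10^7 + 7·10^6 + 7·10^5 + 7·10^4 + 7·10^3 + 7·10^2 + 7·10 + 6; = 77777776; G_8 = 77777776−1 = 77777775
step 8: 77777775 = 7·10^7 + 7·10^6 + 7·10^5 + 7·10^4 + 7·10^3 + 7·10^2 + 7·10 + 5; sub 11 for 10: 7·11^7 + 7·11^6 + 7·11^5 + 7·11^4 + 7·11^3 + 7·11^2 + 7·11 + 5; = 150051214; G_9 = 150051214−1 = 150051213

7, 30, 259, 3127, 46657, 823543, 16777215, 37665879, 77777775, 150051213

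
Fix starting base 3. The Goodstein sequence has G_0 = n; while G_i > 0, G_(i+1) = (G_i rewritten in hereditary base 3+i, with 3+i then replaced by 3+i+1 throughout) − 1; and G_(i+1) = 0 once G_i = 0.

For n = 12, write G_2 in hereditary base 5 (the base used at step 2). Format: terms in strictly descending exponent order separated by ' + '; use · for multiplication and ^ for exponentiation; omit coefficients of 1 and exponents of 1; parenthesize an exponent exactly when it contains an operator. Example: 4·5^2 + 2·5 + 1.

5^2 + 2

(0) 12|_3 = 3^2 + 3 ↦ 4^2 + 4|_4 = 20 ⇒ 19
(1) 19|_4 = 4^2 + 3 ↦ 5^2 + 3|_5 = 28 ⇒ 27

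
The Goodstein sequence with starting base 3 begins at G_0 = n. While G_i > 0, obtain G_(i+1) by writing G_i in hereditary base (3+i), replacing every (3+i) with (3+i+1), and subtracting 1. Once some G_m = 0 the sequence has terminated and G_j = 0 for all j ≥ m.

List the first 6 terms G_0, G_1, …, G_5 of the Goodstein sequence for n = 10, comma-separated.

10, 16, 24, 27, 30, 33

(0) 10|_3 = 3^2 + 1 ↦ 4^2 + 1|_4 = 17 ⇒ 16
(1) 16|_4 = 4^2 ↦ 5^2|_5 = 25 ⇒ 24
(2) 24|_5 = 4·5 + 4 ↦ 4·6 + 4|_6 = 28 ⇒ 27
(3) 27|_6 = 4·6 + 3 ↦ 4·7 + 3|_7 = 31 ⇒ 30
(4) 30|_7 = 4·7 + 2 ↦ 4·8 + 2|_8 = 34 ⇒ 33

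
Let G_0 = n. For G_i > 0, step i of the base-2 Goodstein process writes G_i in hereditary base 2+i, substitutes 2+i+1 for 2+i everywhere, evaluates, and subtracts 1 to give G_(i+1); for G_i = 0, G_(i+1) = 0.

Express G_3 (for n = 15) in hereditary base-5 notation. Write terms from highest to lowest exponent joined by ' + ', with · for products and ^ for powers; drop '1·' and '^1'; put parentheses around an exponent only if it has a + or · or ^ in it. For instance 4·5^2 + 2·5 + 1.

5^(5 + 1) + 5^5 + 2

base 2: 15 = 2^(2 + 1) + 2^2 + 2 + 1; at 3: 3^(3 + 1) + 3^3 + 3 + 1 = 112; next = 111
base 3: 111 = 3^(3 + 1) + 3^3 + 3; at 4: 4^(4 + 1) + 4^4 + 4 = 1284; next = 1283
base 4: 1283 = 4^(4 + 1) + 4^4 + 3; at 5: 5^(5 + 1) + 5^5 + 3 = 18753; next = 18752
base 5: 18752 = 5^(5 + 1) + 5^5 + 2; at 6: 6^(6 + 1) + 6^6 + 2 = 326594; next = 326593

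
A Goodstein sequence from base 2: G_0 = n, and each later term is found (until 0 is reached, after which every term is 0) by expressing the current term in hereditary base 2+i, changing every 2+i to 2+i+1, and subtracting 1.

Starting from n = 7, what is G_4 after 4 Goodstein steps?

G_0=7  [base 2] 2^2 + 2 + 1  →[2↦3]→  3^3 + 3 + 1 = 31  −1 ⇒ G_1=30
G_1=30  [base 3] 3^3 + 3  →[3↦4]→  4^4 + 4 = 260  −1 ⇒ G_2=259
G_2=259  [base 4] 4^4 + 3  →[4↦5]→  5^5 + 3 = 3128  −1 ⇒ G_3=3127
G_3=3127  [base 5] 5^5 + 2  →[5↦6]→  6^6 + 2 = 46658  −1 ⇒ G_4=46657

46657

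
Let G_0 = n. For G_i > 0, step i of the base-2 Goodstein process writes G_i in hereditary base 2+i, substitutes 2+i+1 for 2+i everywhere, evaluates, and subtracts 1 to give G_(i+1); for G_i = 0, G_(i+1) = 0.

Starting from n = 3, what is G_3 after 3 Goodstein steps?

2

[0] 3 ≡ 2 + 1 (base 2). Lift 3: 4. −1: 3.
[1] 3 ≡ 3 (base 3). Lift 4: 4. −1: 3.
[2] 3 ≡ 3 (base 4). Lift 5: 3. −1: 2.
[3] 2 ≡ 2 (base 5). Lift 6: 2. −1: 1.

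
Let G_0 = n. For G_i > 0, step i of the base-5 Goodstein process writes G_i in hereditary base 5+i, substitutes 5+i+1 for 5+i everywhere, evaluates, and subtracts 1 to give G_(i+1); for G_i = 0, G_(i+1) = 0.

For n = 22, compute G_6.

G_0=22  [base 5] 4·5 + 2  →[5↦6]→  4·6 + 2 = 26  −1 ⇒ G_1=25
G_1=25  [base 6] 4·6 + 1  →[6↦7]→  4·7 + 1 = 29  −1 ⇒ G_2=28
G_2=28  [base 7] 4·7  →[7↦8]→  4·8 = 32  −1 ⇒ G_3=31
G_3=31  [base 8] 3·8 + 7  →[8↦9]→  3·9 + 7 = 34  −1 ⇒ G_4=33
G_4=33  [base 9] 3·9 + 6  →[9↦10]→  3·10 + 6 = 36  −1 ⇒ G_5=35
G_5=35  [base 10] 3·10 + 5  →[10↦11]→  3·11 + 5 = 38  −1 ⇒ G_6=37
G_6=37  [base 11] 3·11 + 4  →[11↦12]→  3·12 + 4 = 40  −1 ⇒ G_7=39

37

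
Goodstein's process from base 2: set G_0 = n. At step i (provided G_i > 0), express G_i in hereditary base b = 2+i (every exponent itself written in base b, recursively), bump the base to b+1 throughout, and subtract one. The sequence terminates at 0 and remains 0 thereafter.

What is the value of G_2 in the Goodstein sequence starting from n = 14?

base 2: 14 = 2^(2 + 1) + 2^2 + 2; at 3: 3^(3 + 1) + 3^3 + 3 = 111; next = 110
base 3: 110 = 3^(3 + 1) + 3^3 + 2; at 4: 4^(4 + 1) + 4^4 + 2 = 1282; next = 1281

1281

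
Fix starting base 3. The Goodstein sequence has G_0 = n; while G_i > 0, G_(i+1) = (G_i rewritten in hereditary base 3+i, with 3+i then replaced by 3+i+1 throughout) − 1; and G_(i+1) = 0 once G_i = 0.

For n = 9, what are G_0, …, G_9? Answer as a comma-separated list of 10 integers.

base 3: 9 = 3^2; at 4: 4^2 = 16; next = 15
base 4: 15 = 3·4 + 3; at 5: 3·5 + 3 = 18; next = 17
base 5: 17 = 3·5 + 2; at 6: 3·6 + 2 = 20; next = 19
base 6: 19 = 3·6 + 1; at 7: 3·7 + 1 = 22; next = 21
base 7: 21 = 3·7; at 8: 3·8 = 24; next = 23
base 8: 23 = 2·8 + 7; at 9: 2·9 + 7 = 25; next = 24
base 9: 24 = 2·9 + 6; at 10: 2·10 + 6 = 26; next = 25
base 10: 25 = 2·10 + 5; at 11: 2·11 + 5 = 27; next = 26
base 11: 26 = 2·11 + 4; at 12: 2·12 + 4 = 28; next = 27

9, 15, 17, 19, 21, 23, 24, 25, 26, 27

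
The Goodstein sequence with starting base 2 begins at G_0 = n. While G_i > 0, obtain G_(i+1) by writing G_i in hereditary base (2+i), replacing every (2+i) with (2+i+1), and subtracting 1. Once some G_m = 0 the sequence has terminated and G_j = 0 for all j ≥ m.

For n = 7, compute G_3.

i=0: 7 = 2^2 + 2 + 1 (b=2); 2→3: 3^3 + 3 + 1 = 31; 31−1 = 30
i=1: 30 = 3^3 + 3 (b=3); 3→4: 4^4 + 4 = 260; 260−1 = 259
i=2: 259 = 4^4 + 3 (b=4); 4→5: 5^5 + 3 = 3128; 3128−1 = 3127
i=3: 3127 = 5^5 + 2 (b=5); 5→6: 6^6 + 2 = 46658; 46658−1 = 46657

3127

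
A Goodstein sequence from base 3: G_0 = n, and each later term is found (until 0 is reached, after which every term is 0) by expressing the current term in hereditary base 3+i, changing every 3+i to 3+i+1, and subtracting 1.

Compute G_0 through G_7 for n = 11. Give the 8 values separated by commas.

i=0: 11 = 3^2 + 2 (b=3); 3→4: 4^2 + 2 = 18; 18−1 = 17
i=1: 17 = 4^2 + 1 (b=4); 4→5: 5^2 + 1 = 26; 26−1 = 25
i=2: 25 = 5^2 (b=5); 5→6: 6^2 = 36; 36−1 = 35
i=3: 35 = 5·6 + 5 (b=6); 6→7: 5·7 + 5 = 40; 40−1 = 39
i=4: 39 = 5·7 + 4 (b=7); 7→8: 5·8 + 4 = 44; 44−1 = 43
i=5: 43 = 5·8 + 3 (b=8); 8→9: 5·9 + 3 = 48; 48−1 = 47
i=6: 47 = 5·9 + 2 (b=9); 9→10: 5·10 + 2 = 52; 52−1 = 51

11, 17, 25, 35, 39, 43, 47, 51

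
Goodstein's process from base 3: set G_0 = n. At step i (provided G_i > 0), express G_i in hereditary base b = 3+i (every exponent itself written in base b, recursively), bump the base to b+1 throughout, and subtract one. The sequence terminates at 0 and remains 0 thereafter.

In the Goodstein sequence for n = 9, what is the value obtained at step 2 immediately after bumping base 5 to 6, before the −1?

20

G_0=9  [base 3] 3^2  →[3↦4]→  4^2 = 16  −1 ⇒ G_1=15
G_1=15  [base 4] 3·4 + 3  →[4↦5]→  3·5 + 3 = 18  −1 ⇒ G_2=17
G_2=17  [base 5] 3·5 + 2  →[5↦6]→  3·6 + 2 = 20  −1 ⇒ G_3=19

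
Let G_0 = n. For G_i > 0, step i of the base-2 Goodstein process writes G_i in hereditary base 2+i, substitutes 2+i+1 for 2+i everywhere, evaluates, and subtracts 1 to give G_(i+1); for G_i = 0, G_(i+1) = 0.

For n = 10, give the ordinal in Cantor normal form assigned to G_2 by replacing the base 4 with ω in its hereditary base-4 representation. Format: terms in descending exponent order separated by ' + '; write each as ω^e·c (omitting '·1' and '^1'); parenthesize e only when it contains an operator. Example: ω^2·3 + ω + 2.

ω^(ω + 1) + 1

G_0 = 10. HB_2(10) = 2^(2 + 1) + 2. Bump = 84. G_1 = 83.
G_1 = 83. HB_3(83) = 3^(3 + 1) + 2. Bump = 1026. G_2 = 1025.
G_2 = 1025. HB_4(1025) = 4^(4 + 1) + 1. Bump = 15626. G_3 = 15625.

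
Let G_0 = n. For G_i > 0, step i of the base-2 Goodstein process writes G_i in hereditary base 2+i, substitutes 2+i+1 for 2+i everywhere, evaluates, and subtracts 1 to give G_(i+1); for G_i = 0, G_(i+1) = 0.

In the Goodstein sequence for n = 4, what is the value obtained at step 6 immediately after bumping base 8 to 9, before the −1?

174

step 0: 4 = 2^2; sub 3 for 2: 3^3; = 27; G_1 = 27−1 = 26
step 1: 26 = 2·3^2 + 2·3 + 2; sub 4 for 3: 2·4^2 + 2·4 + 2; = 42; G_2 = 42−1 = 41
step 2: 41 = 2·4^2 + 2·4 + 1; sub 5 for 4: 2·5^2 + 2·5 + 1; = 61; G_3 = 61−1 = 60
step 3: 60 = 2·5^2 + 2·5; sub 6 for 5: 2·6^2 + 2·6; = 84; G_4 = 84−1 = 83
step 4: 83 = 2·6^2 + 6 + 5; sub 7 for 6: 2·7^2 + 7 + 5; = 110; G_5 = 110−1 = 109
step 5: 109 = 2·7^2 + 7 + 4; sub 8 for 7: 2·8^2 + 8 + 4; = 140; G_6 = 140−1 = 139
step 6: 139 = 2·8^2 + 8 + 3; sub 9 for 8: 2·9^2 + 9 + 3; = 174; G_7 = 174−1 = 173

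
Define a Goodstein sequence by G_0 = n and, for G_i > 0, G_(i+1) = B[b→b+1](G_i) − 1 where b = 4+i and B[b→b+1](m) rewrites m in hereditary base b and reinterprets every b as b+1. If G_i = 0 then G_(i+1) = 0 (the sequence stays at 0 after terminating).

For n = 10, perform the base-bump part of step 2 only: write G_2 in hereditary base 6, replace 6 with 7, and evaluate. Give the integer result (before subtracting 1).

14

(0) 10|_4 = 2·4 + 2 ↦ 2·5 + 2|_5 = 12 ⇒ 11
(1) 11|_5 = 2·5 + 1 ↦ 2·6 + 1|_6 = 13 ⇒ 12
(2) 12|_6 = 2·6 ↦ 2·7|_7 = 14 ⇒ 13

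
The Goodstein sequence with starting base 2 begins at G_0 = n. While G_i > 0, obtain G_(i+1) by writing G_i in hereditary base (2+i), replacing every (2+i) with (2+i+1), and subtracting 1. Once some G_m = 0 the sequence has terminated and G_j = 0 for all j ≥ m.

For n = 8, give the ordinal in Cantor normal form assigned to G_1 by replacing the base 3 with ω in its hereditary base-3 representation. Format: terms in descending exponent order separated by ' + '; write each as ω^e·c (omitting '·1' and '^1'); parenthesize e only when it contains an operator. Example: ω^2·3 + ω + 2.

ω^ω·2 + ω^2·2 + ω·2 + 2

8 —HB2→ 2^(2 + 1) —bump→ 3^(3 + 1) = 81 —(−1)→ 80
80 —HB3→ 2·3^3 + 2·3^2 + 2·3 + 2 —bump→ 2·4^4 + 2·4^2 + 2·4 + 2 = 554 —(−1)→ 553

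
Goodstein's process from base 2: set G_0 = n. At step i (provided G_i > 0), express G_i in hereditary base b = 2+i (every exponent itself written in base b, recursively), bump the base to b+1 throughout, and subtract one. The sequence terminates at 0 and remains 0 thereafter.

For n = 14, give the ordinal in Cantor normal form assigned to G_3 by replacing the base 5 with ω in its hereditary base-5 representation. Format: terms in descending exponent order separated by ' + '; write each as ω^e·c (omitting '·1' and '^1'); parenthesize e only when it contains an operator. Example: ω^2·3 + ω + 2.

ω^(ω + 1) + ω^ω

i=0: 14 = 2^(2 + 1) + 2^2 + 2 (b=2); 2→3: 3^(3 + 1) + 3^3 + 3 = 111; 111−1 = 110
i=1: 110 = 3^(3 + 1) + 3^3 + 2 (b=3); 3→4: 4^(4 + 1) + 4^4 + 2 = 1282; 1282−1 = 1281
i=2: 1281 = 4^(4 + 1) + 4^4 + 1 (b=4); 4→5: 5^(5 + 1) + 5^5 + 1 = 18751; 18751−1 = 18750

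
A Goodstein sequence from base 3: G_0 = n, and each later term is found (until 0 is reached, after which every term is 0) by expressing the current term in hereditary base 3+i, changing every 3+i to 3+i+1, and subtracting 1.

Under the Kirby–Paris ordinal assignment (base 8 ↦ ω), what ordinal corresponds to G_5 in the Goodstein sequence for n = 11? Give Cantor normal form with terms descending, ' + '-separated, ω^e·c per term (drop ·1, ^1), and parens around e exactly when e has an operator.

ω·5 + 3

G_0 = 11. HB_3(11) = 3^2 + 2. Bump = 18. G_1 = 17.
G_1 = 17. HB_4(17) = 4^2 + 1. Bump = 26. G_2 = 25.
G_2 = 25. HB_5(25) = 5^2. Bump = 36. G_3 = 35.
G_3 = 35. HB_6(35) = 5·6 + 5. Bump = 40. G_4 = 39.
G_4 = 39. HB_7(39) = 5·7 + 4. Bump = 44. G_5 = 43.
G_5 = 43. HB_8(43) = 5·8 + 3. Bump = 48. G_6 = 47.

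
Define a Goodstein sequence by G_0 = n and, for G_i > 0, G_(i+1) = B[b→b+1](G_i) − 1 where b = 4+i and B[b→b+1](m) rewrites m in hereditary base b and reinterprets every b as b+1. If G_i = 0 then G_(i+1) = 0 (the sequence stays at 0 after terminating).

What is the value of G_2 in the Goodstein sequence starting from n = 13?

17

G_0 = 13. HB_4(13) = 3·4 + 1. Bump = 16. G_1 = 15.
G_1 = 15. HB_5(15) = 3·5. Bump = 18. G_2 = 17.
G_2 = 17. HB_6(17) = 2·6 + 5. Bump = 19. G_3 = 18.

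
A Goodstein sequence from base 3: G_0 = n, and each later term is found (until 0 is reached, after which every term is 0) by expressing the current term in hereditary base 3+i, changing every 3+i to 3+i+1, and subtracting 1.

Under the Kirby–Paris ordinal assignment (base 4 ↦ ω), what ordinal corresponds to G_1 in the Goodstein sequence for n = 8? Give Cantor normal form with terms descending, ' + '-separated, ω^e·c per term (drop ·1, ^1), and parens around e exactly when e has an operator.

ω·2 + 1

G_0 = 8. HB_3(8) = 2·3 + 2. Bump = 10. G_1 = 9.
G_1 = 9. HB_4(9) = 2·4 + 1. Bump = 11. G_2 = 10.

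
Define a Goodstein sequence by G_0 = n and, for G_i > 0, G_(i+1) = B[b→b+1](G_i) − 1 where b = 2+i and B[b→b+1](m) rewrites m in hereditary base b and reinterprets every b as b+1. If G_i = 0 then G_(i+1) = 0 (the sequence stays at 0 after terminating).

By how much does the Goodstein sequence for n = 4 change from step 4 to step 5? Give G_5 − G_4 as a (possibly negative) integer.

[0] 4 ≡ 2^2 (base 2). Lift 3: 27. −1: 26.
[1] 26 ≡ 2·3^2 + 2·3 + 2 (base 3). Lift 4: 42. −1: 41.
[2] 41 ≡ 2·4^2 + 2·4 + 1 (base 4). Lift 5: 61. −1: 60.
[3] 60 ≡ 2·5^2 + 2·5 (base 5). Lift 6: 84. −1: 83.
[4] 83 ≡ 2·6^2 + 6 + 5 (base 6). Lift 7: 110. −1: 109.

26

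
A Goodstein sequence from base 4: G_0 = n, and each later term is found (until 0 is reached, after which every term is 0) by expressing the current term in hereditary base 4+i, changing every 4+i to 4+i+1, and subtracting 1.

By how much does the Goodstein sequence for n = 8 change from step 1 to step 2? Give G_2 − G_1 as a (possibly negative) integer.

0

base 4: 8 = 2·4; at 5: 2·5 = 10; next = 9
base 5: 9 = 5 + 4; at 6: 6 + 4 = 10; next = 9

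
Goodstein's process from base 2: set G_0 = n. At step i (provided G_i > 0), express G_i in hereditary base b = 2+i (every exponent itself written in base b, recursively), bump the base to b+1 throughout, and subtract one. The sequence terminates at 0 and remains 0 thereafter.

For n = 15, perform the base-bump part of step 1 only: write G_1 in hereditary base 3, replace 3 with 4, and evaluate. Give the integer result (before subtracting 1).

(0) 15|_2 = 2^(2 + 1) + 2^2 + 2 + 1 ↦ 3^(3 + 1) + 3^3 + 3 + 1|_3 = 112 ⇒ 111
(1) 111|_3 = 3^(3 + 1) + 3^3 + 3 ↦ 4^(4 + 1) + 4^4 + 4|_4 = 1284 ⇒ 1283

1284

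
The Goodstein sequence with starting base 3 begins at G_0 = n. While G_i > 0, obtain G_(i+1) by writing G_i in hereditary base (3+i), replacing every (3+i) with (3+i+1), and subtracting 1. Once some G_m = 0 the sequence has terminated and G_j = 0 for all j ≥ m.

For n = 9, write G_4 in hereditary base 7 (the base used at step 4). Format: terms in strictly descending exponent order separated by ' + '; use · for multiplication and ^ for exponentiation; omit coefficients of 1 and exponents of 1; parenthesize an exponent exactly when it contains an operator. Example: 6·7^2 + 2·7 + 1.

G_0=9  [base 3] 3^2  →[3↦4]→  4^2 = 16  −1 ⇒ G_1=15
G_1=15  [base 4] 3·4 + 3  →[4↦5]→  3·5 + 3 = 18  −1 ⇒ G_2=17
G_2=17  [base 5] 3·5 + 2  →[5↦6]→  3·6 + 2 = 20  −1 ⇒ G_3=19
G_3=19  [base 6] 3·6 + 1  →[6↦7]→  3·7 + 1 = 22  −1 ⇒ G_4=21
G_4=21  [base 7] 3·7  →[7↦8]→  3·8 = 24  −1 ⇒ G_5=23

3·7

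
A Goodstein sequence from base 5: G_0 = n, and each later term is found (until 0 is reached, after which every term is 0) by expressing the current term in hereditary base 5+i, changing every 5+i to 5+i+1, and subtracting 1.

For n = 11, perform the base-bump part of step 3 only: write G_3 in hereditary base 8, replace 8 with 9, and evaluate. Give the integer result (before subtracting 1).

14

11 —HB5→ 2·5 + 1 —bump→ 2·6 + 1 = 13 —(−1)→ 12
12 —HB6→ 2·6 —bump→ 2·7 = 14 —(−1)→ 13
13 —HB7→ 7 + 6 —bump→ 8 + 6 = 14 —(−1)→ 13
13 —HB8→ 8 + 5 —bump→ 9 + 5 = 14 —(−1)→ 13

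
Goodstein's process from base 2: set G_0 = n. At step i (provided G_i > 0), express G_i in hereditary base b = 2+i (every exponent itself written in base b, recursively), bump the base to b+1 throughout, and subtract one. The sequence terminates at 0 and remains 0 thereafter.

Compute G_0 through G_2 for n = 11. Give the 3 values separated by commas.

11, 84, 1027

i=0: 11 = 2^(2 + 1) + 2 + 1 (b=2); 2→3: 3^(3 + 1) + 3 + 1 = 85; 85−1 = 84
i=1: 84 = 3^(3 + 1) + 3 (b=3); 3→4: 4^(4 + 1) + 4 = 1028; 1028−1 = 1027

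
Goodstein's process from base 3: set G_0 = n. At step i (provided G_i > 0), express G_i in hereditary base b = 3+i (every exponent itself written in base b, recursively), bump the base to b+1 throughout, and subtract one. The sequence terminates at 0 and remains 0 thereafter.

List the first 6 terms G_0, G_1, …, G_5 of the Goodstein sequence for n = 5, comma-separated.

G_0 = 5. HB_3(5) = 3 + 2. Bump = 6. G_1 = 5.
G_1 = 5. HB_4(5) = 4 + 1. Bump = 6. G_2 = 5.
G_2 = 5. HB_5(5) = 5. Bump = 6. G_3 = 5.
G_3 = 5. HB_6(5) = 5. Bump = 5. G_4 = 4.
G_4 = 4. HB_7(4) = 4. Bump = 4. G_5 = 3.

5, 5, 5, 5, 4, 3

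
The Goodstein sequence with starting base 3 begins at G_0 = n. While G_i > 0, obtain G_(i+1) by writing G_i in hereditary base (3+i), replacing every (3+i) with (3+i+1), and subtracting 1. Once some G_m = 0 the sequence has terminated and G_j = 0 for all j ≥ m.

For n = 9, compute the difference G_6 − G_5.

9 —HB3→ 3^2 —bump→ 4^2 = 16 —(−1)→ 15
15 —HB4→ 3·4 + 3 —bump→ 3·5 + 3 = 18 —(−1)→ 17
17 —HB5→ 3·5 + 2 —bump→ 3·6 + 2 = 20 —(−1)→ 19
19 —HB6→ 3·6 + 1 —bump→ 3·7 + 1 = 22 —(−1)→ 21
21 —HB7→ 3·7 —bump→ 3·8 = 24 —(−1)→ 23
23 —HB8→ 2·8 + 7 —bump→ 2·9 + 7 = 25 —(−1)→ 24

1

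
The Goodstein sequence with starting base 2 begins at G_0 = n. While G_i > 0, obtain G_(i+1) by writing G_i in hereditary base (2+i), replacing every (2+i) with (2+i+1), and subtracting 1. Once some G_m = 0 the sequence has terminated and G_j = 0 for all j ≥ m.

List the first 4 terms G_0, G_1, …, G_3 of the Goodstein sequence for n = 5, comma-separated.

G_0=5  [base 2] 2^2 + 1  →[2↦3]→  3^3 + 1 = 28  −1 ⇒ G_1=27
G_1=27  [base 3] 3^3  →[3↦4]→  4^4 = 256  −1 ⇒ G_2=255
G_2=255  [base 4] 3·4^3 + 3·4^2 + 3·4 + 3  →[4↦5]→  3·5^3 + 3·5^2 + 3·5 + 3 = 468  −1 ⇒ G_3=467

5, 27, 255, 467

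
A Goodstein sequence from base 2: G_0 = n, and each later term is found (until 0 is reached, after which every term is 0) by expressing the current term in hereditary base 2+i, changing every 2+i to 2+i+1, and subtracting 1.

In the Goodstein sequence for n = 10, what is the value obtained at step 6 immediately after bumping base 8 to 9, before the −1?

1937434593

G_0=10  [base 2] 2^(2 + 1) + 2  →[2↦3]→  3^(3 + 1) + 3 = 84  −1 ⇒ G_1=83
G_1=83  [base 3] 3^(3 + 1) + 2  →[3↦4]→  4^(4 + 1) + 2 = 1026  −1 ⇒ G_2=1025
G_2=1025  [base 4] 4^(4 + 1) + 1  →[4↦5]→  5^(5 + 1) + 1 = 15626  −1 ⇒ G_3=15625
G_3=15625  [base 5] 5^(5 + 1)  →[5↦6]→  6^(6 + 1) = 279936  −1 ⇒ G_4=279935
G_4=279935  [base 6] 5·6^6 + 5·6^5 + 5·6^4 + 5·6^3 + 5·6^2 + 5·6 + 5  →[6↦7]→  5·7^7 + 5·7^5 + 5·7^4 + 5·7^3 + 5·7^2 + 5·7 + 5 = 4215755  −1 ⇒ G_5=4215754
G_5=4215754  [base 7] 5·7^7 + 5·7^5 + 5·7^4 + 5·7^3 + 5·7^2 + 5·7 + 4  →[7↦8]→  5·8^8 + 5·8^5 + 5·8^4 + 5·8^3 + 5·8^2 + 5·8 + 4 = 84073324  −1 ⇒ G_6=84073323
G_6=84073323  [base 8] 5·8^8 + 5·8^5 + 5·8^4 + 5·8^3 + 5·8^2 + 5·8 + 3  →[8↦9]→  5·9^9 + 5·9^5 + 5·9^4 + 5·9^3 + 5·9^2 + 5·9 + 3 = 1937434593  −1 ⇒ G_7=1937434592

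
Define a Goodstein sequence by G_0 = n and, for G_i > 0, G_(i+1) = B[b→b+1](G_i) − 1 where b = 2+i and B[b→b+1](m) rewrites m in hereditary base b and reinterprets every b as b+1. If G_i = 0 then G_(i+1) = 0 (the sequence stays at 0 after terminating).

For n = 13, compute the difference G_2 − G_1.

G_0 = 13. HB_2(13) = 2^(2 + 1) + 2^2 + 1. Bump = 109. G_1 = 108.
G_1 = 108. HB_3(108) = 3^(3 + 1) + 3^3. Bump = 1280. G_2 = 1279.

1171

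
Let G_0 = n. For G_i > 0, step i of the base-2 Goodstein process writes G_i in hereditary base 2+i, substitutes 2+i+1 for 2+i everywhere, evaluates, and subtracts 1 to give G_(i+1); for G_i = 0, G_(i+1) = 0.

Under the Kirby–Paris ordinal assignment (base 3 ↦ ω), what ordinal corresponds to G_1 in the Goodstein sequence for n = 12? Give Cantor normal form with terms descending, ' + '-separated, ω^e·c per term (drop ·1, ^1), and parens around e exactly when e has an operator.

step 0: 12 = 2^(2 + 1) + 2^2; sub 3 for 2: 3^(3 + 1) + 3^3; = 108; G_1 = 108−1 = 107
step 1: 107 = 3^(3 + 1) + 2·3^2 + 2·3 + 2; sub 4 for 3: 4^(4 + 1) + 2·4^2 + 2·4 + 2; = 1066; G_2 = 1066−1 = 1065

ω^(ω + 1) + ω^2·2 + ω·2 + 2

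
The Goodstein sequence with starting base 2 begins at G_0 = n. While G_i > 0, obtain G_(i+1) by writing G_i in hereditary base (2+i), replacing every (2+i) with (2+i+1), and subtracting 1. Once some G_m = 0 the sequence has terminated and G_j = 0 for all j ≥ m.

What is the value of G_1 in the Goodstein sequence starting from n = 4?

i=0: 4 = 2^2 (b=2); 2→3: 3^3 = 27; 27−1 = 26
i=1: 26 = 2·3^2 + 2·3 + 2 (b=3); 3→4: 2·4^2 + 2·4 + 2 = 42; 42−1 = 41

26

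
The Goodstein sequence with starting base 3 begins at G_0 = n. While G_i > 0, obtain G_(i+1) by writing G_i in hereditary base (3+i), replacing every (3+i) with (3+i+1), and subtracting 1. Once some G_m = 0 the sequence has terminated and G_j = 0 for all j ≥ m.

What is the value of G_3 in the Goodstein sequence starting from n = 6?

7

[0] 6 ≡ 2·3 (base 3). Lift 4: 8. −1: 7.
[1] 7 ≡ 4 + 3 (base 4). Lift 5: 8. −1: 7.
[2] 7 ≡ 5 + 2 (base 5). Lift 6: 8. −1: 7.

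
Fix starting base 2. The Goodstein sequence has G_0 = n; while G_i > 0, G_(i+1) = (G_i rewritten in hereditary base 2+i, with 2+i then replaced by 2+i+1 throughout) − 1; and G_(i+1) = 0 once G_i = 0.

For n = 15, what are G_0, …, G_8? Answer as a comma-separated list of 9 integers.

15, 111, 1283, 18752, 326593, 6588344, 150994943, 3524450280, 100077777775

base 2: 15 = 2^(2 + 1) + 2^2 + 2 + 1; at 3: 3^(3 + 1) + 3^3 + 3 + 1 = 112; next = 111
base 3: 111 = 3^(3 + 1) + 3^3 + 3; at 4: 4^(4 + 1) + 4^4 + 4 = 1284; next = 1283
base 4: 1283 = 4^(4 + 1) + 4^4 + 3; at 5: 5^(5 + 1) + 5^5 + 3 = 18753; next = 18752
base 5: 18752 = 5^(5 + 1) + 5^5 + 2; at 6: 6^(6 + 1) + 6^6 + 2 = 326594; next = 326593
base 6: 326593 = 6^(6 + 1) + 6^6 + 1; at 7: 7^(7 + 1) + 7^7 + 1 = 6588345; next = 6588344
base 7: 6588344 = 7^(7 + 1) + 7^7; at 8: 8^(8 + 1) + 8^8 = 150994944; next = 150994943
base 8: 150994943 = 8^(8 + 1) + 7·8^7 + 7·8^6 + 7·8^5 + 7·8^4 + 7·8^3 + 7·8^2 + 7·8 + 7; at 9: 9^(9 + 1) + 7·9^7 + 7·9^6 + 7·9^5 + 7·9^4 + 7·9^3 + 7·9^2 + 7·9 + 7 = 3524450281; next = 3524450280
base 9: 3524450280 = 9^(9 + 1) + 7·9^7 + 7·9^6 + 7·9^5 + 7·9^4 + 7·9^3 + 7·9^2 + 7·9 + 6; at 10: 10^(10 + 1) + 7·10^7 + 7·10^6 + 7·10^5 + 7·10^4 + 7·10^3 + 7·10^2 + 7·10 + 6 = 100077777776; next = 100077777775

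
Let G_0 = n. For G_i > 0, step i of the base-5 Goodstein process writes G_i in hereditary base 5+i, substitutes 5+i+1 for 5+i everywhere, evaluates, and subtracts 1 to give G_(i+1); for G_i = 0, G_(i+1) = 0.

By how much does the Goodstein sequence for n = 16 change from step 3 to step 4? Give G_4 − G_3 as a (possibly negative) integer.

1

i=0: 16 = 3·5 + 1 (b=5); 5→6: 3·6 + 1 = 19; 19−1 = 18
i=1: 18 = 3·6 (b=6); 6→7: 3·7 = 21; 21−1 = 20
i=2: 20 = 2·7 + 6 (b=7); 7→8: 2·8 + 6 = 22; 22−1 = 21
i=3: 21 = 2·8 + 5 (b=8); 8→9: 2·9 + 5 = 23; 23−1 = 22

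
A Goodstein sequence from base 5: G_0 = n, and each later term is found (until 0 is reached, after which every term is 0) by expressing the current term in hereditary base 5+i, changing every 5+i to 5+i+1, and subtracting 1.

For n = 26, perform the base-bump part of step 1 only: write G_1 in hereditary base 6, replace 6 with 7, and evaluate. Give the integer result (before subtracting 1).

49

26 —HB5→ 5^2 + 1 —bump→ 6^2 + 1 = 37 —(−1)→ 36
36 —HB6→ 6^2 —bump→ 7^2 = 49 —(−1)→ 48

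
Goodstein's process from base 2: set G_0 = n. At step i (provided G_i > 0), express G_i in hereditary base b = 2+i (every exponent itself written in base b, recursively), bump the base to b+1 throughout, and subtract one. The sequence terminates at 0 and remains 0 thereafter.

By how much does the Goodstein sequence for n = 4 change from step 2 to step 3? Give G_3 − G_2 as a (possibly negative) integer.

i=0: 4 = 2^2 (b=2); 2→3: 3^3 = 27; 27−1 = 26
i=1: 26 = 2·3^2 + 2·3 + 2 (b=3); 3→4: 2·4^2 + 2·4 + 2 = 42; 42−1 = 41
i=2: 41 = 2·4^2 + 2·4 + 1 (b=4); 4→5: 2·5^2 + 2·5 + 1 = 61; 61−1 = 60

19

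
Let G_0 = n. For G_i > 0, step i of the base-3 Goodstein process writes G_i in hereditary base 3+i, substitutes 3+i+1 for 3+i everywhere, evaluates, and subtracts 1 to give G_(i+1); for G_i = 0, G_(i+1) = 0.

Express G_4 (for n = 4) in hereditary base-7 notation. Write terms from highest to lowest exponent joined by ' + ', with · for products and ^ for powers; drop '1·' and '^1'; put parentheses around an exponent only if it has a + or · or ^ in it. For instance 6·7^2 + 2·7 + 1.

G_0 = 4. HB_3(4) = 3 + 1. Bump = 5. G_1 = 4.
G_1 = 4. HB_4(4) = 4. Bump = 5. G_2 = 4.
G_2 = 4. HB_5(4) = 4. Bump = 4. G_3 = 3.
G_3 = 3. HB_6(3) = 3. Bump = 3. G_4 = 2.

2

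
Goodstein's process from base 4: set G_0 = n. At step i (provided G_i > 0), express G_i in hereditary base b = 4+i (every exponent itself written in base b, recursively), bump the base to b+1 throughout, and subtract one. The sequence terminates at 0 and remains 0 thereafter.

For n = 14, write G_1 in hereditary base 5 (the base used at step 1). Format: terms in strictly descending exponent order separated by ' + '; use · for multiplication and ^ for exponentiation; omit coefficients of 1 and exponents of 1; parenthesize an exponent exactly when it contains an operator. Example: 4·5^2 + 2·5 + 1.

[0] 14 ≡ 3·4 + 2 (base 4). Lift 5: 17. −1: 16.
[1] 16 ≡ 3·5 + 1 (base 5). Lift 6: 19. −1: 18.

3·5 + 1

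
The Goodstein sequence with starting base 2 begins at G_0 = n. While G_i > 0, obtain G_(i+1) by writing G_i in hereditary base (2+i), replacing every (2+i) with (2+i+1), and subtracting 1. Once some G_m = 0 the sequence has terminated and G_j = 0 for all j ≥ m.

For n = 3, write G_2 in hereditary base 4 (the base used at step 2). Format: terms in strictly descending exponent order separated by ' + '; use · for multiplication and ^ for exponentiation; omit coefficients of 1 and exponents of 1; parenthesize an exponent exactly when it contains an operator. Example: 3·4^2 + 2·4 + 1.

3

G_0 = 3. HB_2(3) = 2 + 1. Bump = 4. G_1 = 3.
G_1 = 3. HB_3(3) = 3. Bump = 4. G_2 = 3.
G_2 = 3. HB_4(3) = 3. Bump = 3. G_3 = 2.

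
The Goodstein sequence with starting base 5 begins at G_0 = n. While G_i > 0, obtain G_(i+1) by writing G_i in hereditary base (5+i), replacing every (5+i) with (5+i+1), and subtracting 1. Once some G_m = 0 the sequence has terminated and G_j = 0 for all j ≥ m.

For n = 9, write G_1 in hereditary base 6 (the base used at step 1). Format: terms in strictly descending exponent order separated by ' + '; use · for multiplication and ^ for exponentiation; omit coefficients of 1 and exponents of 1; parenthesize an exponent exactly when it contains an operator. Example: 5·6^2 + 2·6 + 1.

6 + 3

base 5: 9 = 5 + 4; at 6: 6 + 4 = 10; next = 9
base 6: 9 = 6 + 3; at 7: 7 + 3 = 10; next = 9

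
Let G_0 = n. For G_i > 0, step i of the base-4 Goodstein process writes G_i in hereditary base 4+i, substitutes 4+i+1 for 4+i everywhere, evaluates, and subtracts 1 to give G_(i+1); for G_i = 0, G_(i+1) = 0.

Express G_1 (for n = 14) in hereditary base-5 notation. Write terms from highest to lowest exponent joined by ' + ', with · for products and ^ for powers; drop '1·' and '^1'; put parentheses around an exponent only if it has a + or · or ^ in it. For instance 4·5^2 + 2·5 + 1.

3·5 + 1

14 —HB4→ 3·4 + 2 —bump→ 3·5 + 2 = 17 —(−1)→ 16
16 —HB5→ 3·5 + 1 —bump→ 3·6 + 1 = 19 —(−1)→ 18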